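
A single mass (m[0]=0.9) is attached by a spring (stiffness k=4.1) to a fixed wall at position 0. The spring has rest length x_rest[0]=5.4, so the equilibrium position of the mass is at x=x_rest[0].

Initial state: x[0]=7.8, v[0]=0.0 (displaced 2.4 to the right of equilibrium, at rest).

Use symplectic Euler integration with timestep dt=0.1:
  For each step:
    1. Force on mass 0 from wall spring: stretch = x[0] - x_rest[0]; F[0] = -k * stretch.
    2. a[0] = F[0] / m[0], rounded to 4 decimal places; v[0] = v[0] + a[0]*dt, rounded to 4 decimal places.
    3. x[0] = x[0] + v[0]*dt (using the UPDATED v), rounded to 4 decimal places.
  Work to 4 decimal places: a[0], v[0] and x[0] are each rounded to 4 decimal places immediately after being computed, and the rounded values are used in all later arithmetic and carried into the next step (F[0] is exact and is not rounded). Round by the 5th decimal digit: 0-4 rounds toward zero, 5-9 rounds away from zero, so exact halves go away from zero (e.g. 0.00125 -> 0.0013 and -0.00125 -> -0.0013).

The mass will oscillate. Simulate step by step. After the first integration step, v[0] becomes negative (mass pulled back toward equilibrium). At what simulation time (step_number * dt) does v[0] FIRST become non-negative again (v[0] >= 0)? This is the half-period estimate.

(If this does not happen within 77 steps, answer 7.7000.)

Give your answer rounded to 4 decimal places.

Answer: 1.5000

Derivation:
Step 0: x=[7.8000] v=[0.0000]
Step 1: x=[7.6907] v=[-1.0933]
Step 2: x=[7.4770] v=[-2.1368]
Step 3: x=[7.1687] v=[-3.0830]
Step 4: x=[6.7798] v=[-3.8887]
Step 5: x=[6.3281] v=[-4.5173]
Step 6: x=[5.8341] v=[-4.9401]
Step 7: x=[5.3203] v=[-5.1379]
Step 8: x=[4.8101] v=[-5.1016]
Step 9: x=[4.3268] v=[-4.8329]
Step 10: x=[3.8924] v=[-4.3440]
Step 11: x=[3.5267] v=[-3.6572]
Step 12: x=[3.2463] v=[-2.8038]
Step 13: x=[3.0640] v=[-1.8227]
Step 14: x=[2.9882] v=[-0.7585]
Step 15: x=[3.0222] v=[0.3402]
First v>=0 after going negative at step 15, time=1.5000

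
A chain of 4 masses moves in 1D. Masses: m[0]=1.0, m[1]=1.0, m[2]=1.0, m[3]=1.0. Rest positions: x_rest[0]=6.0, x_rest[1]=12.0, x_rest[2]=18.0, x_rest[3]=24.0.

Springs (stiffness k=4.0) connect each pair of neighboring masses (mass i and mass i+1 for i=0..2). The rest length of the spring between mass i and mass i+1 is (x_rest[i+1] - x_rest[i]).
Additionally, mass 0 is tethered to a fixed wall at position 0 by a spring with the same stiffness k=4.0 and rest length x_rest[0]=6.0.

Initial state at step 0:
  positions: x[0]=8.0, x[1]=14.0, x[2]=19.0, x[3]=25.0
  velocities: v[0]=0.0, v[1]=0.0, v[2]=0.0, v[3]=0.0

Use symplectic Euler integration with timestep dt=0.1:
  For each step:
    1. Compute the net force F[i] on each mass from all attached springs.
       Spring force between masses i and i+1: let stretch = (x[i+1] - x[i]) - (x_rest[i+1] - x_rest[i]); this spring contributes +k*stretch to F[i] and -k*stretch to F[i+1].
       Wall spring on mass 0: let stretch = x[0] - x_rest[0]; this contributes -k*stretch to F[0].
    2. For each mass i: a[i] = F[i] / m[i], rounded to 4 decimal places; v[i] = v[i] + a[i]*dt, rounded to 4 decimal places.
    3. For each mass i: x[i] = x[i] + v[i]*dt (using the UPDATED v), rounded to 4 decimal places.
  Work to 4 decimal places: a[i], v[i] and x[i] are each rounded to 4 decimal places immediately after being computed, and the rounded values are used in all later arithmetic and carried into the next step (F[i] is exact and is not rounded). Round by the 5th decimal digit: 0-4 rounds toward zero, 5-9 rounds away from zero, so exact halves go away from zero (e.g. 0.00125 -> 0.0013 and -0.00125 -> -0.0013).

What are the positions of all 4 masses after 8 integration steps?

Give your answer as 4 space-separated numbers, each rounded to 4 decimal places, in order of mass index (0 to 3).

Answer: 5.9900 12.8449 19.6424 25.2319

Derivation:
Step 0: x=[8.0000 14.0000 19.0000 25.0000] v=[0.0000 0.0000 0.0000 0.0000]
Step 1: x=[7.9200 13.9600 19.0400 25.0000] v=[-0.8000 -0.4000 0.4000 0.0000]
Step 2: x=[7.7648 13.8816 19.1152 25.0016] v=[-1.5520 -0.7840 0.7520 0.0160]
Step 3: x=[7.5437 13.7679 19.2165 25.0077] v=[-2.2112 -1.1373 1.0131 0.0614]
Step 4: x=[7.2698 13.6232 19.3315 25.0222] v=[-2.7390 -1.4475 1.1501 0.1449]
Step 5: x=[6.9592 13.4527 19.4458 25.0491] v=[-3.1056 -1.7055 1.1431 0.2686]
Step 6: x=[6.6300 13.2621 19.5445 25.0918] v=[-3.2919 -1.9057 0.9872 0.4273]
Step 7: x=[6.3009 13.0575 19.6138 25.1526] v=[-3.2911 -2.0456 0.6932 0.6084]
Step 8: x=[5.9900 12.8449 19.6424 25.2319] v=[-3.1088 -2.1257 0.2862 0.7929]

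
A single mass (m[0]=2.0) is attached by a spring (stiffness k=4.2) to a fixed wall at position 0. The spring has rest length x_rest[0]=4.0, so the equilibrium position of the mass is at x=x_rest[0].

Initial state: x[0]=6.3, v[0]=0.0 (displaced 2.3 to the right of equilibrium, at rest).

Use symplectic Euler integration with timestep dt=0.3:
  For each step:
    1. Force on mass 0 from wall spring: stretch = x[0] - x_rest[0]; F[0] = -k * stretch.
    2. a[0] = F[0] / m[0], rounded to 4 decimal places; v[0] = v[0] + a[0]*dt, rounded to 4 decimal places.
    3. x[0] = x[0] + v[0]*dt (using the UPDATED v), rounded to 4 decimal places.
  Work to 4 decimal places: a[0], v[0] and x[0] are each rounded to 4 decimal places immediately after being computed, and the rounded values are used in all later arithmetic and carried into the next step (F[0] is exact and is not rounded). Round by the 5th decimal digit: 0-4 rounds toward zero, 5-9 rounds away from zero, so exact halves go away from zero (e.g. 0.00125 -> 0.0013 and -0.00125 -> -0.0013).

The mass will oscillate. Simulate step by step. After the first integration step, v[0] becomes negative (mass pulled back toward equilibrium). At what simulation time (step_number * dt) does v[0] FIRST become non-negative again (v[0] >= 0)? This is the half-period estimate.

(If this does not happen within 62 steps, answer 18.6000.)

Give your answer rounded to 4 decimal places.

Answer: 2.4000

Derivation:
Step 0: x=[6.3000] v=[0.0000]
Step 1: x=[5.8653] v=[-1.4490]
Step 2: x=[5.0781] v=[-2.6241]
Step 3: x=[4.0871] v=[-3.3033]
Step 4: x=[3.0796] v=[-3.3582]
Step 5: x=[2.2461] v=[-2.7784]
Step 6: x=[1.7441] v=[-1.6734]
Step 7: x=[1.6684] v=[-0.2522]
Step 8: x=[2.0334] v=[1.2167]
First v>=0 after going negative at step 8, time=2.4000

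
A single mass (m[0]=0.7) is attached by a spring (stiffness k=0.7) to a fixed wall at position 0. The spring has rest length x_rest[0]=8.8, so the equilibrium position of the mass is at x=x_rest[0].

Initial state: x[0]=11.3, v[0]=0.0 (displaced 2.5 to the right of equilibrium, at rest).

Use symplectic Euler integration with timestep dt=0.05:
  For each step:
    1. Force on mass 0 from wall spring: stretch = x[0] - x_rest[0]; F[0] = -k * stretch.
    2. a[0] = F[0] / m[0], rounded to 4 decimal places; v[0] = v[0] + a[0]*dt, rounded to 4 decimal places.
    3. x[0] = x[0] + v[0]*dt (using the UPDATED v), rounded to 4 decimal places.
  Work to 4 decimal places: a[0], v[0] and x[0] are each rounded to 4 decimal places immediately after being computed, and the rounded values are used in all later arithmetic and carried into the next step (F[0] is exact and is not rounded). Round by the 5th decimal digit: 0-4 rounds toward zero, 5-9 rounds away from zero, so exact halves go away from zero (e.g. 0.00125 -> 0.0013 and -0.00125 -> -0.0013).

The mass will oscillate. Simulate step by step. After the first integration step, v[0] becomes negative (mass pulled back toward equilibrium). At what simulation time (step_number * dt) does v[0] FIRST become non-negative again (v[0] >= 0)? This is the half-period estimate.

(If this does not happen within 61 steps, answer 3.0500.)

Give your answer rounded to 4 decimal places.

Step 0: x=[11.3000] v=[0.0000]
Step 1: x=[11.2938] v=[-0.1250]
Step 2: x=[11.2813] v=[-0.2497]
Step 3: x=[11.2626] v=[-0.3738]
Step 4: x=[11.2378] v=[-0.4969]
Step 5: x=[11.2069] v=[-0.6188]
Step 6: x=[11.1699] v=[-0.7391]
Step 7: x=[11.1270] v=[-0.8576]
Step 8: x=[11.0783] v=[-0.9740]
Step 9: x=[11.0239] v=[-1.0879]
Step 10: x=[10.9639] v=[-1.1991]
Step 11: x=[10.8985] v=[-1.3073]
Step 12: x=[10.8279] v=[-1.4122]
Step 13: x=[10.7522] v=[-1.5136]
Step 14: x=[10.6716] v=[-1.6112]
Step 15: x=[10.5864] v=[-1.7048]
Step 16: x=[10.4967] v=[-1.7941]
Step 17: x=[10.4028] v=[-1.8789]
Step 18: x=[10.3049] v=[-1.9590]
Step 19: x=[10.2032] v=[-2.0342]
Step 20: x=[10.0980] v=[-2.1044]
Step 21: x=[9.9895] v=[-2.1693]
Step 22: x=[9.8781] v=[-2.2288]
Step 23: x=[9.7640] v=[-2.2827]
Step 24: x=[9.6475] v=[-2.3309]
Step 25: x=[9.5288] v=[-2.3733]
Step 26: x=[9.4083] v=[-2.4097]
Step 27: x=[9.2863] v=[-2.4401]
Step 28: x=[9.1631] v=[-2.4644]
Step 29: x=[9.0390] v=[-2.4826]
Step 30: x=[8.9143] v=[-2.4946]
Step 31: x=[8.7893] v=[-2.5003]
Step 32: x=[8.6643] v=[-2.4998]
Step 33: x=[8.5397] v=[-2.4930]
Step 34: x=[8.4157] v=[-2.4800]
Step 35: x=[8.2927] v=[-2.4608]
Step 36: x=[8.1709] v=[-2.4354]
Step 37: x=[8.0507] v=[-2.4039]
Step 38: x=[7.9324] v=[-2.3664]
Step 39: x=[7.8163] v=[-2.3230]
Step 40: x=[7.7026] v=[-2.2738]
Step 41: x=[7.5917] v=[-2.2189]
Step 42: x=[7.4838] v=[-2.1585]
Step 43: x=[7.3792] v=[-2.0927]
Step 44: x=[7.2781] v=[-2.0217]
Step 45: x=[7.1808] v=[-1.9456]
Step 46: x=[7.0876] v=[-1.8646]
Step 47: x=[6.9987] v=[-1.7790]
Step 48: x=[6.9143] v=[-1.6889]
Step 49: x=[6.8346] v=[-1.5946]
Step 50: x=[6.7598] v=[-1.4963]
Step 51: x=[6.6901] v=[-1.3943]
Step 52: x=[6.6257] v=[-1.2888]
Step 53: x=[6.5667] v=[-1.1801]
Step 54: x=[6.5133] v=[-1.0684]
Step 55: x=[6.4656] v=[-0.9541]
Step 56: x=[6.4237] v=[-0.8374]
Step 57: x=[6.3878] v=[-0.7186]
Step 58: x=[6.3579] v=[-0.5980]
Step 59: x=[6.3341] v=[-0.4759]
Step 60: x=[6.3165] v=[-0.3526]
Step 61: x=[6.3051] v=[-0.2284]
v[0] did not become non-negative within 61 steps; using fallback time=3.0500

Answer: 3.0500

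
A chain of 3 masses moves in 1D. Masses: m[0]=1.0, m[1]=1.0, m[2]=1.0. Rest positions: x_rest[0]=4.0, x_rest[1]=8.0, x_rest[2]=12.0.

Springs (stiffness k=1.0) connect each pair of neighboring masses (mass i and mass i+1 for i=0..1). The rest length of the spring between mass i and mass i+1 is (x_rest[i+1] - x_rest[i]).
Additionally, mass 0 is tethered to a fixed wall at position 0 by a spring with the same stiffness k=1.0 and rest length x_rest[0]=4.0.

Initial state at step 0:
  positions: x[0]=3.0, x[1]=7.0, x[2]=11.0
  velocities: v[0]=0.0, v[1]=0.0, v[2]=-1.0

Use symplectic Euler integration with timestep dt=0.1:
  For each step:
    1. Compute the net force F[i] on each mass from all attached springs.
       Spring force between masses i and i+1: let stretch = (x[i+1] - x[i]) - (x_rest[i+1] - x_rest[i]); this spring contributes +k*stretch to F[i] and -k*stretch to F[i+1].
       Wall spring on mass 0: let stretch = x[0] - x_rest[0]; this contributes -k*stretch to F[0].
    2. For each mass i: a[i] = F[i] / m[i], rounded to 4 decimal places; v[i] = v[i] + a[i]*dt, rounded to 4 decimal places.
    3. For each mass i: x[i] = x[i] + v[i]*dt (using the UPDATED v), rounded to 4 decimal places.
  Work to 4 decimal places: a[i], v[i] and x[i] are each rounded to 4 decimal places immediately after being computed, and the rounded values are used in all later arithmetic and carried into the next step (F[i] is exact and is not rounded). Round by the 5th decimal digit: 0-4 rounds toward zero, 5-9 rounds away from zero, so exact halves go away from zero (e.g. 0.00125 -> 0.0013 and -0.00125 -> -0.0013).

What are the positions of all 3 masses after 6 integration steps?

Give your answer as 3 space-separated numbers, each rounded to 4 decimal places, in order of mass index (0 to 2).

Step 0: x=[3.0000 7.0000 11.0000] v=[0.0000 0.0000 -1.0000]
Step 1: x=[3.0100 7.0000 10.9000] v=[0.1000 0.0000 -1.0000]
Step 2: x=[3.0298 6.9991 10.8010] v=[0.1980 -0.0090 -0.9900]
Step 3: x=[3.0590 6.9965 10.7040] v=[0.2920 -0.0257 -0.9702]
Step 4: x=[3.0970 6.9916 10.6099] v=[0.3799 -0.0487 -0.9410]
Step 5: x=[3.1430 6.9840 10.5196] v=[0.4597 -0.0763 -0.9028]
Step 6: x=[3.1960 6.9733 10.4340] v=[0.5295 -0.1068 -0.8564]

Answer: 3.1960 6.9733 10.4340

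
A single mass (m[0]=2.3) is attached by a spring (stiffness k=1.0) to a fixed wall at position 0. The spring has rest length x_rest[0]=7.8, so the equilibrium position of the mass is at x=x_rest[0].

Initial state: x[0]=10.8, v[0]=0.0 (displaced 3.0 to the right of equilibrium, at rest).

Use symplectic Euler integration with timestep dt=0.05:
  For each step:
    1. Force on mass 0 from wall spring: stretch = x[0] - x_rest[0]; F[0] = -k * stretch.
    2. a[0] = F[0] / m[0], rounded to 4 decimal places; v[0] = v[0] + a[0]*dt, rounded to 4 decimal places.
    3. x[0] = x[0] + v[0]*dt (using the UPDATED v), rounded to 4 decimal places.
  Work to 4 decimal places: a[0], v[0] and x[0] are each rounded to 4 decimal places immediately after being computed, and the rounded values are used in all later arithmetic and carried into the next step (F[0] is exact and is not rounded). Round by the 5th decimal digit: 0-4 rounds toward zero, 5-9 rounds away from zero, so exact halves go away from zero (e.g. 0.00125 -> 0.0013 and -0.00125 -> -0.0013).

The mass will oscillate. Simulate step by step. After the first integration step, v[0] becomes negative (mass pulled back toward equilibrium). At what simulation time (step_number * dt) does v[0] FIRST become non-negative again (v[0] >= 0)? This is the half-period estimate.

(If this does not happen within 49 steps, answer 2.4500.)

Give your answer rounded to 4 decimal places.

Step 0: x=[10.8000] v=[0.0000]
Step 1: x=[10.7967] v=[-0.0652]
Step 2: x=[10.7902] v=[-0.1303]
Step 3: x=[10.7804] v=[-0.1953]
Step 4: x=[10.7674] v=[-0.2601]
Step 5: x=[10.7512] v=[-0.3246]
Step 6: x=[10.7318] v=[-0.3888]
Step 7: x=[10.7092] v=[-0.4525]
Step 8: x=[10.6834] v=[-0.5157]
Step 9: x=[10.6545] v=[-0.5784]
Step 10: x=[10.6225] v=[-0.6405]
Step 11: x=[10.5874] v=[-0.7019]
Step 12: x=[10.5493] v=[-0.7625]
Step 13: x=[10.5082] v=[-0.8223]
Step 14: x=[10.4641] v=[-0.8812]
Step 15: x=[10.4171] v=[-0.9391]
Step 16: x=[10.3673] v=[-0.9960]
Step 17: x=[10.3147] v=[-1.0518]
Step 18: x=[10.2594] v=[-1.1065]
Step 19: x=[10.2014] v=[-1.1600]
Step 20: x=[10.1408] v=[-1.2122]
Step 21: x=[10.0776] v=[-1.2631]
Step 22: x=[10.0120] v=[-1.3126]
Step 23: x=[9.9440] v=[-1.3607]
Step 24: x=[9.8736] v=[-1.4073]
Step 25: x=[9.8010] v=[-1.4524]
Step 26: x=[9.7262] v=[-1.4959]
Step 27: x=[9.6493] v=[-1.5378]
Step 28: x=[9.5704] v=[-1.5780]
Step 29: x=[9.4896] v=[-1.6165]
Step 30: x=[9.4069] v=[-1.6532]
Step 31: x=[9.3225] v=[-1.6881]
Step 32: x=[9.2364] v=[-1.7212]
Step 33: x=[9.1488] v=[-1.7524]
Step 34: x=[9.0597] v=[-1.7817]
Step 35: x=[8.9692] v=[-1.8091]
Step 36: x=[8.8775] v=[-1.8345]
Step 37: x=[8.7846] v=[-1.8579]
Step 38: x=[8.6906] v=[-1.8793]
Step 39: x=[8.5957] v=[-1.8987]
Step 40: x=[8.4999] v=[-1.9160]
Step 41: x=[8.4033] v=[-1.9312]
Step 42: x=[8.3061] v=[-1.9443]
Step 43: x=[8.2083] v=[-1.9553]
Step 44: x=[8.1101] v=[-1.9642]
Step 45: x=[8.0116] v=[-1.9709]
Step 46: x=[7.9128] v=[-1.9755]
Step 47: x=[7.8139] v=[-1.9780]
Step 48: x=[7.7150] v=[-1.9783]
Step 49: x=[7.6162] v=[-1.9765]
v[0] did not become non-negative within 49 steps; using fallback time=2.4500

Answer: 2.4500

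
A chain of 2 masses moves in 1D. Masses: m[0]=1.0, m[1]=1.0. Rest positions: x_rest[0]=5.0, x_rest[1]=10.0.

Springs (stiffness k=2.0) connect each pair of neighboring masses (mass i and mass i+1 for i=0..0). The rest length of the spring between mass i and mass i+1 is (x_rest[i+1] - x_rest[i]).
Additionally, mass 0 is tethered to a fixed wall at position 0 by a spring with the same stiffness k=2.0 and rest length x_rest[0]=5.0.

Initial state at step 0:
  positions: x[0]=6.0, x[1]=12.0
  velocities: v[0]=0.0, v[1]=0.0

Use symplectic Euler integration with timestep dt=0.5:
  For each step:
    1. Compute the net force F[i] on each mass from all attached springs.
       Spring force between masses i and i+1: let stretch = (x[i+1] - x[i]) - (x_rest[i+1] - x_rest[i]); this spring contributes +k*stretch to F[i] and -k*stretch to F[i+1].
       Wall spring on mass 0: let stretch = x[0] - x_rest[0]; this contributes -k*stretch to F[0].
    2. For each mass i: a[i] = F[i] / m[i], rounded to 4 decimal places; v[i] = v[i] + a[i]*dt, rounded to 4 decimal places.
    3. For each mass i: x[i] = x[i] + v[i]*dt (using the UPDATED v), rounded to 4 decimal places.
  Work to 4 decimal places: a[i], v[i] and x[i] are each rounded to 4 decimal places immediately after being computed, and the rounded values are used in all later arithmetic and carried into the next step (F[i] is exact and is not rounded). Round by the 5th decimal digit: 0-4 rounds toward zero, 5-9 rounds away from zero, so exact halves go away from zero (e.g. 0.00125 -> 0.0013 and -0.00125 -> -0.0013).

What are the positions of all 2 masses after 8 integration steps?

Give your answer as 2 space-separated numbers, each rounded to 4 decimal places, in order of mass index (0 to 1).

Answer: 4.1368 8.3243

Derivation:
Step 0: x=[6.0000 12.0000] v=[0.0000 0.0000]
Step 1: x=[6.0000 11.5000] v=[0.0000 -1.0000]
Step 2: x=[5.7500 10.7500] v=[-0.5000 -1.5000]
Step 3: x=[5.1250 10.0000] v=[-1.2500 -1.5000]
Step 4: x=[4.3750 9.3125] v=[-1.5000 -1.3750]
Step 5: x=[3.9063 8.6563] v=[-0.9375 -1.3125]
Step 6: x=[3.8594 8.1251] v=[-0.0938 -1.0625]
Step 7: x=[4.0157 7.9610] v=[0.3125 -0.3282]
Step 8: x=[4.1368 8.3243] v=[0.2421 0.7265]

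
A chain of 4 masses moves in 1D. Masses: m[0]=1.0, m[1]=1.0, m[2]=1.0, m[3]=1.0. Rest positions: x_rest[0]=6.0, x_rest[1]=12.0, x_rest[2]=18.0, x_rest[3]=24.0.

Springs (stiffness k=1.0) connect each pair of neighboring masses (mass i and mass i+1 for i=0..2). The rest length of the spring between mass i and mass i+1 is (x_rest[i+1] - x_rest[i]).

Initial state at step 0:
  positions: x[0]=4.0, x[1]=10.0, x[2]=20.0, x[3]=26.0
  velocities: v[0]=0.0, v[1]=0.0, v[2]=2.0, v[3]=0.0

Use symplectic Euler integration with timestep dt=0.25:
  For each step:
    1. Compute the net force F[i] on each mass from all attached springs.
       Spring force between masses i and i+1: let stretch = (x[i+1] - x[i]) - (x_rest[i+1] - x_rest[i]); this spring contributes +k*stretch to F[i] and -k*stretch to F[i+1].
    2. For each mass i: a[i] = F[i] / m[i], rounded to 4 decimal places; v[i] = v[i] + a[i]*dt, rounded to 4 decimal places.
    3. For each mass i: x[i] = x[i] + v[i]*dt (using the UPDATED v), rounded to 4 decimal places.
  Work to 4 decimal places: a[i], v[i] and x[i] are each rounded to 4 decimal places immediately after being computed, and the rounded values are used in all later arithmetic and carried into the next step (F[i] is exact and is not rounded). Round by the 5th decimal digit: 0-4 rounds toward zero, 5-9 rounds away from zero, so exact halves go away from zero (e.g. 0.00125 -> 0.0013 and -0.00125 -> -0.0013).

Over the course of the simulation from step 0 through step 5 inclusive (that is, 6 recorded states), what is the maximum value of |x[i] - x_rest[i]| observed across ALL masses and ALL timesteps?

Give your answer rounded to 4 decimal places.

Answer: 2.2500

Derivation:
Step 0: x=[4.0000 10.0000 20.0000 26.0000] v=[0.0000 0.0000 2.0000 0.0000]
Step 1: x=[4.0000 10.2500 20.2500 26.0000] v=[0.0000 1.0000 1.0000 0.0000]
Step 2: x=[4.0156 10.7344 20.2344 26.0156] v=[0.0625 1.9375 -0.0625 0.0625]
Step 3: x=[4.0762 11.3926 19.9864 26.0449] v=[0.2422 2.6328 -0.9922 0.1172]
Step 4: x=[4.2190 12.1307 19.5799 26.0706] v=[0.5713 2.9522 -1.6260 0.1026]
Step 5: x=[4.4813 12.8399 19.1135 26.0656] v=[1.0492 2.8366 -1.8656 -0.0201]
Max displacement = 2.2500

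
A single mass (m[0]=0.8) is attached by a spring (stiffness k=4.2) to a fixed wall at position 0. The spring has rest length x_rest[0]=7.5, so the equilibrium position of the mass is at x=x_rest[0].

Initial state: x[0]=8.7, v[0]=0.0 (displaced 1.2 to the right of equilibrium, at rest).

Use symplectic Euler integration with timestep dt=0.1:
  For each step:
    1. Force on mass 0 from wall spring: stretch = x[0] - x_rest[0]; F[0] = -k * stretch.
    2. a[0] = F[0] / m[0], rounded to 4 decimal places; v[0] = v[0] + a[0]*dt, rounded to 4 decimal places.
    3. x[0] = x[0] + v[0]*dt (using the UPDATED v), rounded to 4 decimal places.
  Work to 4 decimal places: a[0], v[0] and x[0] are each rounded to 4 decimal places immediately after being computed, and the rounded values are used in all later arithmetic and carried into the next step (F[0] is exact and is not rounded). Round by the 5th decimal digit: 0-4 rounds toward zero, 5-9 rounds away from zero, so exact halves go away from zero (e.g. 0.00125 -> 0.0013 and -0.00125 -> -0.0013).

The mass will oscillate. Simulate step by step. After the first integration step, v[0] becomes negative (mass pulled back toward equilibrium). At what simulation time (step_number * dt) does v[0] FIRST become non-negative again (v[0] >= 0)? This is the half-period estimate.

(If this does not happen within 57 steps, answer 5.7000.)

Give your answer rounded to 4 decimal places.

Answer: 1.4000

Derivation:
Step 0: x=[8.7000] v=[0.0000]
Step 1: x=[8.6370] v=[-0.6300]
Step 2: x=[8.5143] v=[-1.2269]
Step 3: x=[8.3384] v=[-1.7594]
Step 4: x=[8.1184] v=[-2.1996]
Step 5: x=[7.8660] v=[-2.5243]
Step 6: x=[7.5944] v=[-2.7165]
Step 7: x=[7.3178] v=[-2.7661]
Step 8: x=[7.0508] v=[-2.6704]
Step 9: x=[6.8073] v=[-2.4346]
Step 10: x=[6.6002] v=[-2.0709]
Step 11: x=[6.4404] v=[-1.5985]
Step 12: x=[6.3362] v=[-1.0422]
Step 13: x=[6.2931] v=[-0.4312]
Step 14: x=[6.3133] v=[0.2024]
First v>=0 after going negative at step 14, time=1.4000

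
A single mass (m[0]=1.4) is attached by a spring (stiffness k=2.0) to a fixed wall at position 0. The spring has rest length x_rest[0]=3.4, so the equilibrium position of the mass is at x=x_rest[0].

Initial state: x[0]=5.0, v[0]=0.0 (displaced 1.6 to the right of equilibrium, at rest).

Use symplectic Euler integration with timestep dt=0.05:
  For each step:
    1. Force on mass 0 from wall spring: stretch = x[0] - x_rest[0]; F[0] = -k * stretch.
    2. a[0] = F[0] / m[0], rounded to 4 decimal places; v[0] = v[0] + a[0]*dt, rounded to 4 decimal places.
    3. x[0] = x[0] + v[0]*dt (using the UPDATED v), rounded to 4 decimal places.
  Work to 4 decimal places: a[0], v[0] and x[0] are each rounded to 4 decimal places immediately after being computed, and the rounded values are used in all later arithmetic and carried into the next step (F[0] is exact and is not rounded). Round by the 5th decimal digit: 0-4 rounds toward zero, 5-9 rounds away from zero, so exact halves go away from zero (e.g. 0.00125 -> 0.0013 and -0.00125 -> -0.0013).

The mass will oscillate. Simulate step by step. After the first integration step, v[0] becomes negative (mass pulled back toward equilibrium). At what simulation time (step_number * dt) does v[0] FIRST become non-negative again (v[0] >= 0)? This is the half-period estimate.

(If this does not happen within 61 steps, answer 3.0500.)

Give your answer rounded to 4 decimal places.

Step 0: x=[5.0000] v=[0.0000]
Step 1: x=[4.9943] v=[-0.1143]
Step 2: x=[4.9829] v=[-0.2282]
Step 3: x=[4.9658] v=[-0.3413]
Step 4: x=[4.9431] v=[-0.4531]
Step 5: x=[4.9149] v=[-0.5633]
Step 6: x=[4.8813] v=[-0.6715]
Step 7: x=[4.8424] v=[-0.7773]
Step 8: x=[4.7984] v=[-0.8803]
Step 9: x=[4.7494] v=[-0.9802]
Step 10: x=[4.6956] v=[-1.0766]
Step 11: x=[4.6371] v=[-1.1691]
Step 12: x=[4.5742] v=[-1.2575]
Step 13: x=[4.5071] v=[-1.3414]
Step 14: x=[4.4361] v=[-1.4205]
Step 15: x=[4.3614] v=[-1.4945]
Step 16: x=[4.2832] v=[-1.5632]
Step 17: x=[4.2019] v=[-1.6263]
Step 18: x=[4.1177] v=[-1.6836]
Step 19: x=[4.0310] v=[-1.7349]
Step 20: x=[3.9420] v=[-1.7800]
Step 21: x=[3.8511] v=[-1.8187]
Step 22: x=[3.7586] v=[-1.8509]
Step 23: x=[3.6648] v=[-1.8765]
Step 24: x=[3.5700] v=[-1.8954]
Step 25: x=[3.4746] v=[-1.9075]
Step 26: x=[3.3790] v=[-1.9128]
Step 27: x=[3.2834] v=[-1.9113]
Step 28: x=[3.1883] v=[-1.9030]
Step 29: x=[3.0939] v=[-1.8879]
Step 30: x=[3.0006] v=[-1.8660]
Step 31: x=[2.9087] v=[-1.8375]
Step 32: x=[2.8186] v=[-1.8024]
Step 33: x=[2.7306] v=[-1.7609]
Step 34: x=[2.6449] v=[-1.7131]
Step 35: x=[2.5619] v=[-1.6592]
Step 36: x=[2.4819] v=[-1.5993]
Step 37: x=[2.4052] v=[-1.5337]
Step 38: x=[2.3321] v=[-1.4626]
Step 39: x=[2.2628] v=[-1.3863]
Step 40: x=[2.1975] v=[-1.3051]
Step 41: x=[2.1365] v=[-1.2192]
Step 42: x=[2.0801] v=[-1.1290]
Step 43: x=[2.0284] v=[-1.0347]
Step 44: x=[1.9816] v=[-0.9367]
Step 45: x=[1.9398] v=[-0.8354]
Step 46: x=[1.9032] v=[-0.7311]
Step 47: x=[1.8720] v=[-0.6242]
Step 48: x=[1.8462] v=[-0.5151]
Step 49: x=[1.8260] v=[-0.4041]
Step 50: x=[1.8114] v=[-0.2917]
Step 51: x=[1.8025] v=[-0.1782]
Step 52: x=[1.7993] v=[-0.0641]
Step 53: x=[1.8018] v=[0.0502]
First v>=0 after going negative at step 53, time=2.6500

Answer: 2.6500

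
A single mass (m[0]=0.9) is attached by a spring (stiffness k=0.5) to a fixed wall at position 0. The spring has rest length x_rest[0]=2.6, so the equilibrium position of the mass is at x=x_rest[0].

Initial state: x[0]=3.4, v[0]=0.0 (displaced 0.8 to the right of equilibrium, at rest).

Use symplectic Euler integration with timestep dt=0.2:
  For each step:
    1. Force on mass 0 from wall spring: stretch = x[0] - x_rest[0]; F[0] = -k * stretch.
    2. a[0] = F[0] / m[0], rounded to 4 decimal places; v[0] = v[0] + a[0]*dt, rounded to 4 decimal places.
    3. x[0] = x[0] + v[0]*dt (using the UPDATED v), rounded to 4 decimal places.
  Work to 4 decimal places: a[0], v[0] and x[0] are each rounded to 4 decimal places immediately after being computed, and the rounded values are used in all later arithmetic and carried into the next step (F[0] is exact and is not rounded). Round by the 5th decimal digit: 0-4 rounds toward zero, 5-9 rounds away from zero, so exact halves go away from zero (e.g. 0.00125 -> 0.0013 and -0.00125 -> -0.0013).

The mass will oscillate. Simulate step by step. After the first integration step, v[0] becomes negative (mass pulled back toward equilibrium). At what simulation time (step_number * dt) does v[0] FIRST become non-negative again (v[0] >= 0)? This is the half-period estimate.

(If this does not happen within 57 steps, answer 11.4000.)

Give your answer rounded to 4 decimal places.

Answer: 4.4000

Derivation:
Step 0: x=[3.4000] v=[0.0000]
Step 1: x=[3.3822] v=[-0.0889]
Step 2: x=[3.3470] v=[-0.1758]
Step 3: x=[3.2952] v=[-0.2588]
Step 4: x=[3.2280] v=[-0.3360]
Step 5: x=[3.1468] v=[-0.4058]
Step 6: x=[3.0535] v=[-0.4666]
Step 7: x=[2.9501] v=[-0.5170]
Step 8: x=[2.8389] v=[-0.5559]
Step 9: x=[2.7224] v=[-0.5824]
Step 10: x=[2.6032] v=[-0.5960]
Step 11: x=[2.4839] v=[-0.5964]
Step 12: x=[2.3672] v=[-0.5835]
Step 13: x=[2.2557] v=[-0.5576]
Step 14: x=[2.1518] v=[-0.5193]
Step 15: x=[2.0579] v=[-0.4695]
Step 16: x=[1.9760] v=[-0.4093]
Step 17: x=[1.9080] v=[-0.3400]
Step 18: x=[1.8554] v=[-0.2631]
Step 19: x=[1.8193] v=[-0.1804]
Step 20: x=[1.8006] v=[-0.0937]
Step 21: x=[1.7996] v=[-0.0049]
Step 22: x=[1.8164] v=[0.0840]
First v>=0 after going negative at step 22, time=4.4000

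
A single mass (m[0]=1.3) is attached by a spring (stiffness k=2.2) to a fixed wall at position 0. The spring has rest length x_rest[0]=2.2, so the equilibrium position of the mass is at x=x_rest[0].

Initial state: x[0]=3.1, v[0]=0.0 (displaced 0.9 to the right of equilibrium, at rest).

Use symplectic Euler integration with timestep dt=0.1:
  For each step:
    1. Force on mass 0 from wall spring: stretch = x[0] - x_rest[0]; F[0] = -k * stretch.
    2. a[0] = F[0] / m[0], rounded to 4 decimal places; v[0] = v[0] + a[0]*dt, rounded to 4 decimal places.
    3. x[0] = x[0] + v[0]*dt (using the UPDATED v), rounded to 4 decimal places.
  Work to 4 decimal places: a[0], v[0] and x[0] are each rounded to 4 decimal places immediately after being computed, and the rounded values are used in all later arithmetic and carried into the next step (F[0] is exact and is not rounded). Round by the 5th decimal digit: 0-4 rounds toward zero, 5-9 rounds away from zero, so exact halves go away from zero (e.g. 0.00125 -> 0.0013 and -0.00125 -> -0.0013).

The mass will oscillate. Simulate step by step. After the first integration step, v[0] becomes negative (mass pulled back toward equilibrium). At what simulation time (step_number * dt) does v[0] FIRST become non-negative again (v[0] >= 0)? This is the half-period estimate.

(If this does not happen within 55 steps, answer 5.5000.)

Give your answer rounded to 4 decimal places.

Step 0: x=[3.1000] v=[0.0000]
Step 1: x=[3.0848] v=[-0.1523]
Step 2: x=[3.0546] v=[-0.3020]
Step 3: x=[3.0099] v=[-0.4466]
Step 4: x=[2.9515] v=[-0.5837]
Step 5: x=[2.8804] v=[-0.7109]
Step 6: x=[2.7978] v=[-0.8260]
Step 7: x=[2.7051] v=[-0.9272]
Step 8: x=[2.6038] v=[-1.0127]
Step 9: x=[2.4957] v=[-1.0810]
Step 10: x=[2.3826] v=[-1.1310]
Step 11: x=[2.2664] v=[-1.1619]
Step 12: x=[2.1491] v=[-1.1731]
Step 13: x=[2.0327] v=[-1.1645]
Step 14: x=[1.9191] v=[-1.1362]
Step 15: x=[1.8102] v=[-1.0887]
Step 16: x=[1.7079] v=[-1.0227]
Step 17: x=[1.6140] v=[-0.9394]
Step 18: x=[1.5300] v=[-0.8402]
Step 19: x=[1.4573] v=[-0.7268]
Step 20: x=[1.3972] v=[-0.6011]
Step 21: x=[1.3507] v=[-0.4652]
Step 22: x=[1.3186] v=[-0.3215]
Step 23: x=[1.3014] v=[-0.1723]
Step 24: x=[1.2994] v=[-0.0202]
Step 25: x=[1.3126] v=[0.1322]
First v>=0 after going negative at step 25, time=2.5000

Answer: 2.5000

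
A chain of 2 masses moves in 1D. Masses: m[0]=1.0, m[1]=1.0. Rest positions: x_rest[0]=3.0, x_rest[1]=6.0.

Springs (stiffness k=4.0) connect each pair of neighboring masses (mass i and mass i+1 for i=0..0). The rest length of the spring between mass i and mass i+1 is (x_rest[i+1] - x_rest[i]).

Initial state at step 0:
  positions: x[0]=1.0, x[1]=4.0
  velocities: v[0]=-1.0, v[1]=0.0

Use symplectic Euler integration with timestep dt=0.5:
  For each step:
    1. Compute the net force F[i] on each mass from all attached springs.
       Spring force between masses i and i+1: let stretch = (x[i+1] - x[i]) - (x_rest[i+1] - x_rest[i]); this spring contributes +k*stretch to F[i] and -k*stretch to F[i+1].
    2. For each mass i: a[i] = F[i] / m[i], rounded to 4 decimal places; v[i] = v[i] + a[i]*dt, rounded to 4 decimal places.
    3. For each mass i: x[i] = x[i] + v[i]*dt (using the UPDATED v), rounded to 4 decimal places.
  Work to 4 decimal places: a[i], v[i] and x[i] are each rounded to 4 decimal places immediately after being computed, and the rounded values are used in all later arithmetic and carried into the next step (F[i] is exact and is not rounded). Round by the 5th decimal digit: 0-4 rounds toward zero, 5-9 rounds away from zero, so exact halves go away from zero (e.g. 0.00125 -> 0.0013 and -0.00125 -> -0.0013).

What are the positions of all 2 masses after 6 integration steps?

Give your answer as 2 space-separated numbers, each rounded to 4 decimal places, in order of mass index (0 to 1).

Answer: -0.5000 2.5000

Derivation:
Step 0: x=[1.0000 4.0000] v=[-1.0000 0.0000]
Step 1: x=[0.5000 4.0000] v=[-1.0000 0.0000]
Step 2: x=[0.5000 3.5000] v=[0.0000 -1.0000]
Step 3: x=[0.5000 3.0000] v=[0.0000 -1.0000]
Step 4: x=[0.0000 3.0000] v=[-1.0000 0.0000]
Step 5: x=[-0.5000 3.0000] v=[-1.0000 0.0000]
Step 6: x=[-0.5000 2.5000] v=[0.0000 -1.0000]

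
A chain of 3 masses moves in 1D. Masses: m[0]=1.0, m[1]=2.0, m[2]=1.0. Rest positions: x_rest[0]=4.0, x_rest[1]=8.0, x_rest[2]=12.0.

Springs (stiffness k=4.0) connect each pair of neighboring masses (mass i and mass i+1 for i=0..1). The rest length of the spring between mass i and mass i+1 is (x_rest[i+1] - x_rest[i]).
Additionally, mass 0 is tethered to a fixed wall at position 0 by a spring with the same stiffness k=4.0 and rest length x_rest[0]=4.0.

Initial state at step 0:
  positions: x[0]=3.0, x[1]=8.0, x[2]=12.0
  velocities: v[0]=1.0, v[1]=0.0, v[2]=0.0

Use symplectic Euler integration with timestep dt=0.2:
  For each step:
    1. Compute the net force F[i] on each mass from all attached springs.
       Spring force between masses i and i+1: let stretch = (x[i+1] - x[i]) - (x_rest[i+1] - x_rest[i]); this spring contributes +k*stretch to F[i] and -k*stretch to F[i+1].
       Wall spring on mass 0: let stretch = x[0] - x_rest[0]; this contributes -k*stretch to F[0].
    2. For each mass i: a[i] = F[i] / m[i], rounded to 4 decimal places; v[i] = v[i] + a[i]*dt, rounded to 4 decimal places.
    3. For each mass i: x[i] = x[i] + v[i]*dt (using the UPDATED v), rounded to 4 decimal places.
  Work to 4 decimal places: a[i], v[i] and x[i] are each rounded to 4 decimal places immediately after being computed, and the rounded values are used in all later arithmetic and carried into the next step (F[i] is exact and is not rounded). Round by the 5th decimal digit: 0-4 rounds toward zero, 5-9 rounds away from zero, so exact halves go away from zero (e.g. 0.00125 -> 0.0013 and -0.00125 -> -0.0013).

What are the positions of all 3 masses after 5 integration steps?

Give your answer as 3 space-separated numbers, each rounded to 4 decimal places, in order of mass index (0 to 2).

Answer: 4.9694 7.9266 11.7892

Derivation:
Step 0: x=[3.0000 8.0000 12.0000] v=[1.0000 0.0000 0.0000]
Step 1: x=[3.5200 7.9200 12.0000] v=[2.6000 -0.4000 0.0000]
Step 2: x=[4.1808 7.8144 11.9872] v=[3.3040 -0.5280 -0.0640]
Step 3: x=[4.7540 7.7519 11.9468] v=[2.8662 -0.3123 -0.2022]
Step 4: x=[5.0463 7.7852 11.8752] v=[1.4613 0.1665 -0.3581]
Step 5: x=[4.9694 7.9266 11.7892] v=[-0.3846 0.7069 -0.4301]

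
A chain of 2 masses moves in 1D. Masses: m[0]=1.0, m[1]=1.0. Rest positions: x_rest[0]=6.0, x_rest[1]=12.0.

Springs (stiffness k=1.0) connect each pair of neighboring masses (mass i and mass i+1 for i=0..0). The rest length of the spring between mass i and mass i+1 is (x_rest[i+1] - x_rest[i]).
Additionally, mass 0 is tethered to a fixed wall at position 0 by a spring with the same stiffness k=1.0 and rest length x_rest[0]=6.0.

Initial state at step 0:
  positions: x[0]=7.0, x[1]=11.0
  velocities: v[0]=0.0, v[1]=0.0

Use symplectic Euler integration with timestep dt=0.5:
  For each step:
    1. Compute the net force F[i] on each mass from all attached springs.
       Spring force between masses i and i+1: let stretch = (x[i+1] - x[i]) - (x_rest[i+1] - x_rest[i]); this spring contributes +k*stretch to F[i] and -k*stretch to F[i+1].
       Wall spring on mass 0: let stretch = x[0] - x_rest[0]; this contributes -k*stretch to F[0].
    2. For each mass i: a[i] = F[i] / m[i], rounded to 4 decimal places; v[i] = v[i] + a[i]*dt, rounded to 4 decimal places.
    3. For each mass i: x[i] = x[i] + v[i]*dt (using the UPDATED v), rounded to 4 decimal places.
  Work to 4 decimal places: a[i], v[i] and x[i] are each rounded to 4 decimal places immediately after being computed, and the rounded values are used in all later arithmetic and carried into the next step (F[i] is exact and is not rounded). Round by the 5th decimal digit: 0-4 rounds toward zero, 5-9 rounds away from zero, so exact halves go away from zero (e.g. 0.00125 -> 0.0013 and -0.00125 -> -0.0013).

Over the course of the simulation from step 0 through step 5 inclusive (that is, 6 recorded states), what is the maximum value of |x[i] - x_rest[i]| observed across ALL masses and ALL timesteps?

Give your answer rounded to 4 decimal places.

Step 0: x=[7.0000 11.0000] v=[0.0000 0.0000]
Step 1: x=[6.2500 11.5000] v=[-1.5000 1.0000]
Step 2: x=[5.2500 12.1875] v=[-2.0000 1.3750]
Step 3: x=[4.6719 12.6407] v=[-1.1563 0.9063]
Step 4: x=[4.9180 12.6017] v=[0.4922 -0.0781]
Step 5: x=[5.8556 12.1417] v=[1.8751 -0.9200]
Max displacement = 1.3281

Answer: 1.3281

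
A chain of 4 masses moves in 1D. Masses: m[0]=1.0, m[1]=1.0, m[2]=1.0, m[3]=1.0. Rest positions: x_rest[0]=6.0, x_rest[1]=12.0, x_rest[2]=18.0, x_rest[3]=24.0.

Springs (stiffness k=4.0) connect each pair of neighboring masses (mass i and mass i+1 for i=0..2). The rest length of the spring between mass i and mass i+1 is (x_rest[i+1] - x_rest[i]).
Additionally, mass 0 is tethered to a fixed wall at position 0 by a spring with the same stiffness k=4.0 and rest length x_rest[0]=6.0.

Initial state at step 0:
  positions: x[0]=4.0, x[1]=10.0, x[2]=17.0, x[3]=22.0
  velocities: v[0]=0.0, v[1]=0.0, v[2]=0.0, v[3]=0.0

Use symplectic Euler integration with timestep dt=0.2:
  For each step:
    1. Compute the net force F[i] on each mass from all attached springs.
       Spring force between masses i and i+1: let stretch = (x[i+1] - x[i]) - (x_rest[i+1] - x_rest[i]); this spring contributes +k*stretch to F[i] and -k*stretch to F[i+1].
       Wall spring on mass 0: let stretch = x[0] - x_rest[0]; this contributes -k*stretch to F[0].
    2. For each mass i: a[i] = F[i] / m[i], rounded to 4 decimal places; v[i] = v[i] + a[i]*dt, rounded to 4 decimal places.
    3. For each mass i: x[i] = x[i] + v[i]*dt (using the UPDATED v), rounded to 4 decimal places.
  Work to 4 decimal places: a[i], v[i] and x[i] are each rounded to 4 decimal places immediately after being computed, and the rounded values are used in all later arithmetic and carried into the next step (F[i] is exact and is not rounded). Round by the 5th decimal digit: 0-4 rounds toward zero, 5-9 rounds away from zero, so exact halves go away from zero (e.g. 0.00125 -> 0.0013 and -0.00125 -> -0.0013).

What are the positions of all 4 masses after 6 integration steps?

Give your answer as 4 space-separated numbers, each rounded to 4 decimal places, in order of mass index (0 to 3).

Step 0: x=[4.0000 10.0000 17.0000 22.0000] v=[0.0000 0.0000 0.0000 0.0000]
Step 1: x=[4.3200 10.1600 16.6800 22.1600] v=[1.6000 0.8000 -1.6000 0.8000]
Step 2: x=[4.8832 10.4288 16.1936 22.4032] v=[2.8160 1.3440 -2.4320 1.2160]
Step 3: x=[5.5524 10.7327 15.7784 22.6129] v=[3.3459 1.5194 -2.0762 1.0483]
Step 4: x=[6.1620 11.0150 15.6494 22.6890] v=[3.0482 1.4117 -0.6452 0.3807]
Step 5: x=[6.5622 11.2624 15.9052 22.5988] v=[2.0010 1.2368 1.2790 -0.4510]
Step 6: x=[6.6645 11.5006 16.4891 22.3976] v=[0.5114 1.1909 2.9196 -1.0059]

Answer: 6.6645 11.5006 16.4891 22.3976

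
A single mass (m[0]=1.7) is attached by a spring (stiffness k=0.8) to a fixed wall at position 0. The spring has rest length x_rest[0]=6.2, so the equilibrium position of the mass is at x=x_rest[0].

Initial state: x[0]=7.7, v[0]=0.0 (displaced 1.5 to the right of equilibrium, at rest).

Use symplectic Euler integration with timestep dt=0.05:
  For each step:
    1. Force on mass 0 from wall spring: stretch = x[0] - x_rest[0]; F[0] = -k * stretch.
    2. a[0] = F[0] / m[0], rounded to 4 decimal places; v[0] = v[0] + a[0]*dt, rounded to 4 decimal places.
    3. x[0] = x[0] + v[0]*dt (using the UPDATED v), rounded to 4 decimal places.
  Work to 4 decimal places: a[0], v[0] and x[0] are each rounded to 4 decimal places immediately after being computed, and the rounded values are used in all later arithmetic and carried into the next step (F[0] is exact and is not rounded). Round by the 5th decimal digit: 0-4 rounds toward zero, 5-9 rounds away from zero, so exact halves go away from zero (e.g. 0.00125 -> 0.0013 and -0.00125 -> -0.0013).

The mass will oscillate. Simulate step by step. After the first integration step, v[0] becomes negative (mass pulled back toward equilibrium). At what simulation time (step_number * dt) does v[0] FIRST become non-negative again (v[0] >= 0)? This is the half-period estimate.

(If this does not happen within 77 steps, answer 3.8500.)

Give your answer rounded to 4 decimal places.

Answer: 3.8500

Derivation:
Step 0: x=[7.7000] v=[0.0000]
Step 1: x=[7.6982] v=[-0.0353]
Step 2: x=[7.6947] v=[-0.0706]
Step 3: x=[7.6894] v=[-0.1058]
Step 4: x=[7.6824] v=[-0.1408]
Step 5: x=[7.6736] v=[-0.1757]
Step 6: x=[7.6631] v=[-0.2104]
Step 7: x=[7.6509] v=[-0.2448]
Step 8: x=[7.6370] v=[-0.2789]
Step 9: x=[7.6214] v=[-0.3127]
Step 10: x=[7.6041] v=[-0.3461]
Step 11: x=[7.5851] v=[-0.3791]
Step 12: x=[7.5645] v=[-0.4117]
Step 13: x=[7.5423] v=[-0.4438]
Step 14: x=[7.5185] v=[-0.4754]
Step 15: x=[7.4932] v=[-0.5064]
Step 16: x=[7.4664] v=[-0.5368]
Step 17: x=[7.4381] v=[-0.5666]
Step 18: x=[7.4083] v=[-0.5957]
Step 19: x=[7.3771] v=[-0.6241]
Step 20: x=[7.3445] v=[-0.6518]
Step 21: x=[7.3106] v=[-0.6787]
Step 22: x=[7.2754] v=[-0.7048]
Step 23: x=[7.2389] v=[-0.7301]
Step 24: x=[7.2012] v=[-0.7545]
Step 25: x=[7.1623] v=[-0.7781]
Step 26: x=[7.1223] v=[-0.8007]
Step 27: x=[7.0812] v=[-0.8224]
Step 28: x=[7.0390] v=[-0.8431]
Step 29: x=[6.9959] v=[-0.8628]
Step 30: x=[6.9518] v=[-0.8815]
Step 31: x=[6.9068] v=[-0.8992]
Step 32: x=[6.8610] v=[-0.9158]
Step 33: x=[6.8144] v=[-0.9314]
Step 34: x=[6.7671] v=[-0.9459]
Step 35: x=[6.7191] v=[-0.9592]
Step 36: x=[6.6705] v=[-0.9714]
Step 37: x=[6.6214] v=[-0.9825]
Step 38: x=[6.5718] v=[-0.9924]
Step 39: x=[6.5217] v=[-1.0012]
Step 40: x=[6.4713] v=[-1.0088]
Step 41: x=[6.4205] v=[-1.0152]
Step 42: x=[6.3695] v=[-1.0204]
Step 43: x=[6.3183] v=[-1.0244]
Step 44: x=[6.2669] v=[-1.0272]
Step 45: x=[6.2155] v=[-1.0288]
Step 46: x=[6.1640] v=[-1.0292]
Step 47: x=[6.1126] v=[-1.0284]
Step 48: x=[6.0613] v=[-1.0263]
Step 49: x=[6.0102] v=[-1.0230]
Step 50: x=[5.9593] v=[-1.0185]
Step 51: x=[5.9087] v=[-1.0128]
Step 52: x=[5.8584] v=[-1.0059]
Step 53: x=[5.8085] v=[-0.9979]
Step 54: x=[5.7591] v=[-0.9887]
Step 55: x=[5.7102] v=[-0.9783]
Step 56: x=[5.6619] v=[-0.9668]
Step 57: x=[5.6142] v=[-0.9541]
Step 58: x=[5.5672] v=[-0.9403]
Step 59: x=[5.5209] v=[-0.9254]
Step 60: x=[5.4754] v=[-0.9094]
Step 61: x=[5.4308] v=[-0.8924]
Step 62: x=[5.3871] v=[-0.8743]
Step 63: x=[5.3443] v=[-0.8552]
Step 64: x=[5.3025] v=[-0.8351]
Step 65: x=[5.2618] v=[-0.8140]
Step 66: x=[5.2222] v=[-0.7919]
Step 67: x=[5.1838] v=[-0.7689]
Step 68: x=[5.1466] v=[-0.7450]
Step 69: x=[5.1106] v=[-0.7202]
Step 70: x=[5.0759] v=[-0.6946]
Step 71: x=[5.0425] v=[-0.6682]
Step 72: x=[5.0105] v=[-0.6410]
Step 73: x=[4.9799] v=[-0.6130]
Step 74: x=[4.9507] v=[-0.5843]
Step 75: x=[4.9230] v=[-0.5549]
Step 76: x=[4.8968] v=[-0.5249]
Step 77: x=[4.8721] v=[-0.4942]
v[0] did not become non-negative within 77 steps; using fallback time=3.8500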